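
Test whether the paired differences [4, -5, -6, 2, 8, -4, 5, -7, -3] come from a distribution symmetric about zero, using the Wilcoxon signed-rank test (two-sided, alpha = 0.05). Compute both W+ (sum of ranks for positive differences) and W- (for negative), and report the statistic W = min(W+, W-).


Step 1: Drop any zero differences (none here) and take |d_i|.
|d| = [4, 5, 6, 2, 8, 4, 5, 7, 3]
Step 2: Midrank |d_i| (ties get averaged ranks).
ranks: |4|->3.5, |5|->5.5, |6|->7, |2|->1, |8|->9, |4|->3.5, |5|->5.5, |7|->8, |3|->2
Step 3: Attach original signs; sum ranks with positive sign and with negative sign.
W+ = 3.5 + 1 + 9 + 5.5 = 19
W- = 5.5 + 7 + 3.5 + 8 + 2 = 26
(Check: W+ + W- = 45 should equal n(n+1)/2 = 45.)
Step 4: Test statistic W = min(W+, W-) = 19.
Step 5: Ties in |d|, so use the tie-corrected normal approximation.
        E[W] = n(n+1)/4 = 9*10/4 = 22.5.
        Tie groups: |d|=4 (t=2), |d|=5 (t=2); sum(t^3 - t) = 12.
        Var[W] = n(n+1)(2n+1)/24 - sum(t^3-t)/48 = 1710/24 - 12/48 = 71.
        z = (W - E[W]) / sqrt(Var[W]) = (19 - 22.5) / 8.4261 = -0.4154.
        Two-sided p = 2*Phi(z) = 0.677868.
Step 6: alpha = 0.05. fail to reject H0.

W+ = 19, W- = 26, W = min = 19, p = 0.677868, fail to reject H0.


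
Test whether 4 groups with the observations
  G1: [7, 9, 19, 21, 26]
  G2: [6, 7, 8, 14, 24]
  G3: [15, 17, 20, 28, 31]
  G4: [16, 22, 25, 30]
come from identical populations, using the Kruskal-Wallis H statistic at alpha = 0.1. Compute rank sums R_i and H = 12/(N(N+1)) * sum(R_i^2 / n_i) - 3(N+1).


Step 1: Combine all N = 19 observations and assign midranks.
sorted (value, group, rank): (6,G2,1), (7,G1,2.5), (7,G2,2.5), (8,G2,4), (9,G1,5), (14,G2,6), (15,G3,7), (16,G4,8), (17,G3,9), (19,G1,10), (20,G3,11), (21,G1,12), (22,G4,13), (24,G2,14), (25,G4,15), (26,G1,16), (28,G3,17), (30,G4,18), (31,G3,19)
Step 2: Sum ranks within each group.
R_1 = 45.5 (n_1 = 5)
R_2 = 27.5 (n_2 = 5)
R_3 = 63 (n_3 = 5)
R_4 = 54 (n_4 = 4)
Step 3: H = 12/(N(N+1)) * sum(R_i^2/n_i) - 3(N+1)
     = 12/(19*20) * (45.5^2/5 + 27.5^2/5 + 63^2/5 + 54^2/4) - 3*20
     = 0.031579 * 2088.1 - 60
     = 5.940000.
Step 4: Ties present; correction factor C = 1 - 6/(19^3 - 19) = 0.999123. Corrected H = 5.940000 / 0.999123 = 5.945215.
Step 5: Under H0, H ~ chi^2(3); p-value = 0.114306.
Step 6: alpha = 0.1. fail to reject H0.

H = 5.9452, df = 3, p = 0.114306, fail to reject H0.


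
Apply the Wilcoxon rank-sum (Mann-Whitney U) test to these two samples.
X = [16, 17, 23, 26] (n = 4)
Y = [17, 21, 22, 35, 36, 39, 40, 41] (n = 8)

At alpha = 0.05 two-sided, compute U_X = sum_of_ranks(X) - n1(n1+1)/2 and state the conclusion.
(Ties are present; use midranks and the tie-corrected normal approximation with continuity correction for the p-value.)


Step 1: Combine and sort all 12 observations; assign midranks.
sorted (value, group): (16,X), (17,X), (17,Y), (21,Y), (22,Y), (23,X), (26,X), (35,Y), (36,Y), (39,Y), (40,Y), (41,Y)
ranks: 16->1, 17->2.5, 17->2.5, 21->4, 22->5, 23->6, 26->7, 35->8, 36->9, 39->10, 40->11, 41->12
Step 2: Rank sum for X: R1 = 1 + 2.5 + 6 + 7 = 16.5.
Step 3: U_X = R1 - n1(n1+1)/2 = 16.5 - 4*5/2 = 16.5 - 10 = 6.5.
       U_Y = n1*n2 - U_X = 32 - 6.5 = 25.5.
Step 4: Ties are present, so use the tie-corrected normal approximation (with continuity correction) for the p-value.
Step 5: p-value = 0.125707; compare to alpha = 0.05. fail to reject H0.

U_X = 6.5, p = 0.125707, fail to reject H0 at alpha = 0.05.


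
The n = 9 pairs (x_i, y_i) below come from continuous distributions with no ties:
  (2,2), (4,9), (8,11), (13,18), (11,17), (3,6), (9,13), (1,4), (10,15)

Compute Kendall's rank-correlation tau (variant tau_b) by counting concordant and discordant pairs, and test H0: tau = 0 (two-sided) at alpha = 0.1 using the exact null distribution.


Step 1: Enumerate the 36 unordered pairs (i,j) with i<j and classify each by sign(x_j-x_i) * sign(y_j-y_i).
  (1,2):dx=+2,dy=+7->C; (1,3):dx=+6,dy=+9->C; (1,4):dx=+11,dy=+16->C; (1,5):dx=+9,dy=+15->C
  (1,6):dx=+1,dy=+4->C; (1,7):dx=+7,dy=+11->C; (1,8):dx=-1,dy=+2->D; (1,9):dx=+8,dy=+13->C
  (2,3):dx=+4,dy=+2->C; (2,4):dx=+9,dy=+9->C; (2,5):dx=+7,dy=+8->C; (2,6):dx=-1,dy=-3->C
  (2,7):dx=+5,dy=+4->C; (2,8):dx=-3,dy=-5->C; (2,9):dx=+6,dy=+6->C; (3,4):dx=+5,dy=+7->C
  (3,5):dx=+3,dy=+6->C; (3,6):dx=-5,dy=-5->C; (3,7):dx=+1,dy=+2->C; (3,8):dx=-7,dy=-7->C
  (3,9):dx=+2,dy=+4->C; (4,5):dx=-2,dy=-1->C; (4,6):dx=-10,dy=-12->C; (4,7):dx=-4,dy=-5->C
  (4,8):dx=-12,dy=-14->C; (4,9):dx=-3,dy=-3->C; (5,6):dx=-8,dy=-11->C; (5,7):dx=-2,dy=-4->C
  (5,8):dx=-10,dy=-13->C; (5,9):dx=-1,dy=-2->C; (6,7):dx=+6,dy=+7->C; (6,8):dx=-2,dy=-2->C
  (6,9):dx=+7,dy=+9->C; (7,8):dx=-8,dy=-9->C; (7,9):dx=+1,dy=+2->C; (8,9):dx=+9,dy=+11->C
Step 2: C = 35, D = 1, total pairs = 36.
Step 3: tau = (C - D)/(n(n-1)/2) = (35 - 1)/36 = 0.944444.
Step 4: Exact two-sided p-value (enumerate n! = 362880 permutations of y under H0): p = 0.000050.
Step 5: alpha = 0.1. reject H0.

tau_b = 0.9444 (C=35, D=1), p = 0.000050, reject H0.


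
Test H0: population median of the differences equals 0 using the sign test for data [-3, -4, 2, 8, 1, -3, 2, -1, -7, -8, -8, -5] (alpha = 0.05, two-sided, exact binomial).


Step 1: Discard zero differences. Original n = 12; n_eff = number of nonzero differences = 12.
Nonzero differences (with sign): -3, -4, +2, +8, +1, -3, +2, -1, -7, -8, -8, -5
Step 2: Count signs: positive = 4, negative = 8.
Step 3: Under H0: P(positive) = 0.5, so the number of positives S ~ Bin(12, 0.5).
Step 4: Two-sided exact p-value = sum of Bin(12,0.5) probabilities at or below the observed probability = 0.387695.
Step 5: alpha = 0.05. fail to reject H0.

n_eff = 12, pos = 4, neg = 8, p = 0.387695, fail to reject H0.


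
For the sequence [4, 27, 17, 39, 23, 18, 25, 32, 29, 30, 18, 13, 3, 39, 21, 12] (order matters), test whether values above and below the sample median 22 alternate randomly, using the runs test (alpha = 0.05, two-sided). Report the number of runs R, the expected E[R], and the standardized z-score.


Step 1: Compute median = 22; label A = above, B = below.
Labels in order: BABAABAAAABBBABB  (n_A = 8, n_B = 8)
Step 2: Count runs R = 9.
Step 3: Under H0 (random ordering), E[R] = 2*n_A*n_B/(n_A+n_B) + 1 = 2*8*8/16 + 1 = 9.0000.
        Var[R] = 2*n_A*n_B*(2*n_A*n_B - n_A - n_B) / ((n_A+n_B)^2 * (n_A+n_B-1)) = 14336/3840 = 3.7333.
        SD[R] = 1.9322.
Step 4: R = E[R], so z = 0 with no continuity correction.
Step 5: Two-sided p-value via normal approximation = 2*(1 - Phi(|z|)) = 1.000000.
Step 6: alpha = 0.05. fail to reject H0.

R = 9, z = 0.0000, p = 1.000000, fail to reject H0.


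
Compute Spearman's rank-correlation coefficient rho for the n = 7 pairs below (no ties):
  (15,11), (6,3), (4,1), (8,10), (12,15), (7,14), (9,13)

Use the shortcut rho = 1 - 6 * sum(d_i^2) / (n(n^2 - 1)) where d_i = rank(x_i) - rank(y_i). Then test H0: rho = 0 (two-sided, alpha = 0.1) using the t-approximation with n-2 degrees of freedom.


Step 1: Rank x and y separately (midranks; no ties here).
rank(x): 15->7, 6->2, 4->1, 8->4, 12->6, 7->3, 9->5
rank(y): 11->4, 3->2, 1->1, 10->3, 15->7, 14->6, 13->5
Step 2: d_i = R_x(i) - R_y(i); compute d_i^2.
  (7-4)^2=9, (2-2)^2=0, (1-1)^2=0, (4-3)^2=1, (6-7)^2=1, (3-6)^2=9, (5-5)^2=0
sum(d^2) = 20.
Step 3: rho = 1 - 6*20 / (7*(7^2 - 1)) = 1 - 120/336 = 0.642857.
Step 4: Under H0, t = rho * sqrt((n-2)/(1-rho^2)) = 1.8766 ~ t(5).
Step 5: Two-sided p-value from the t-distribution with 5 df = 0.119392.
Step 6: alpha = 0.1. fail to reject H0.

rho = 0.6429, p = 0.119392, fail to reject H0 at alpha = 0.1.


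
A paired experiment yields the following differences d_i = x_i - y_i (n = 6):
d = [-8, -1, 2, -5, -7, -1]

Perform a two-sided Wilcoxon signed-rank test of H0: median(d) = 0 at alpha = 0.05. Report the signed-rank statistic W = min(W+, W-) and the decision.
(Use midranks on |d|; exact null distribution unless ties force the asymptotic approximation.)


Step 1: Drop any zero differences (none here) and take |d_i|.
|d| = [8, 1, 2, 5, 7, 1]
Step 2: Midrank |d_i| (ties get averaged ranks).
ranks: |8|->6, |1|->1.5, |2|->3, |5|->4, |7|->5, |1|->1.5
Step 3: Attach original signs; sum ranks with positive sign and with negative sign.
W+ = 3 = 3
W- = 6 + 1.5 + 4 + 5 + 1.5 = 18
(Check: W+ + W- = 21 should equal n(n+1)/2 = 21.)
Step 4: Test statistic W = min(W+, W-) = 3.
Step 5: Ties in |d|, so use the tie-corrected normal approximation.
        E[W] = n(n+1)/4 = 6*7/4 = 10.5.
        Tie groups: |d|=1 (t=2); sum(t^3 - t) = 6.
        Var[W] = n(n+1)(2n+1)/24 - sum(t^3-t)/48 = 546/24 - 6/48 = 22.625.
        z = (W - E[W]) / sqrt(Var[W]) = (3 - 10.5) / 4.7566 = -1.5768.
        Two-sided p = 2*Phi(z) = 0.114850.
Step 6: alpha = 0.05. fail to reject H0.

W+ = 3, W- = 18, W = min = 3, p = 0.114850, fail to reject H0.


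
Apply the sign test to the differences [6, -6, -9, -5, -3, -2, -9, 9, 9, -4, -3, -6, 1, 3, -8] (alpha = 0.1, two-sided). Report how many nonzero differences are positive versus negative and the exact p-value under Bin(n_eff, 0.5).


Step 1: Discard zero differences. Original n = 15; n_eff = number of nonzero differences = 15.
Nonzero differences (with sign): +6, -6, -9, -5, -3, -2, -9, +9, +9, -4, -3, -6, +1, +3, -8
Step 2: Count signs: positive = 5, negative = 10.
Step 3: Under H0: P(positive) = 0.5, so the number of positives S ~ Bin(15, 0.5).
Step 4: Two-sided exact p-value = sum of Bin(15,0.5) probabilities at or below the observed probability = 0.301758.
Step 5: alpha = 0.1. fail to reject H0.

n_eff = 15, pos = 5, neg = 10, p = 0.301758, fail to reject H0.


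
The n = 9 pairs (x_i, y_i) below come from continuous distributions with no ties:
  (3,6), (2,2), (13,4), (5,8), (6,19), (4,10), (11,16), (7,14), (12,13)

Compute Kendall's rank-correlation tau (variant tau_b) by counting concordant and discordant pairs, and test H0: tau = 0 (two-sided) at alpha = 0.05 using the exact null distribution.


Step 1: Enumerate the 36 unordered pairs (i,j) with i<j and classify each by sign(x_j-x_i) * sign(y_j-y_i).
  (1,2):dx=-1,dy=-4->C; (1,3):dx=+10,dy=-2->D; (1,4):dx=+2,dy=+2->C; (1,5):dx=+3,dy=+13->C
  (1,6):dx=+1,dy=+4->C; (1,7):dx=+8,dy=+10->C; (1,8):dx=+4,dy=+8->C; (1,9):dx=+9,dy=+7->C
  (2,3):dx=+11,dy=+2->C; (2,4):dx=+3,dy=+6->C; (2,5):dx=+4,dy=+17->C; (2,6):dx=+2,dy=+8->C
  (2,7):dx=+9,dy=+14->C; (2,8):dx=+5,dy=+12->C; (2,9):dx=+10,dy=+11->C; (3,4):dx=-8,dy=+4->D
  (3,5):dx=-7,dy=+15->D; (3,6):dx=-9,dy=+6->D; (3,7):dx=-2,dy=+12->D; (3,8):dx=-6,dy=+10->D
  (3,9):dx=-1,dy=+9->D; (4,5):dx=+1,dy=+11->C; (4,6):dx=-1,dy=+2->D; (4,7):dx=+6,dy=+8->C
  (4,8):dx=+2,dy=+6->C; (4,9):dx=+7,dy=+5->C; (5,6):dx=-2,dy=-9->C; (5,7):dx=+5,dy=-3->D
  (5,8):dx=+1,dy=-5->D; (5,9):dx=+6,dy=-6->D; (6,7):dx=+7,dy=+6->C; (6,8):dx=+3,dy=+4->C
  (6,9):dx=+8,dy=+3->C; (7,8):dx=-4,dy=-2->C; (7,9):dx=+1,dy=-3->D; (8,9):dx=+5,dy=-1->D
Step 2: C = 23, D = 13, total pairs = 36.
Step 3: tau = (C - D)/(n(n-1)/2) = (23 - 13)/36 = 0.277778.
Step 4: Exact two-sided p-value (enumerate n! = 362880 permutations of y under H0): p = 0.358488.
Step 5: alpha = 0.05. fail to reject H0.

tau_b = 0.2778 (C=23, D=13), p = 0.358488, fail to reject H0.


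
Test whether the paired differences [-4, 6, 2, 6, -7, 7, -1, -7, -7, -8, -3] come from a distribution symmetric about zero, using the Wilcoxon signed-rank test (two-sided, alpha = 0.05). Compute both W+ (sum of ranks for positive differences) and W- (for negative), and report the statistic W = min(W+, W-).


Step 1: Drop any zero differences (none here) and take |d_i|.
|d| = [4, 6, 2, 6, 7, 7, 1, 7, 7, 8, 3]
Step 2: Midrank |d_i| (ties get averaged ranks).
ranks: |4|->4, |6|->5.5, |2|->2, |6|->5.5, |7|->8.5, |7|->8.5, |1|->1, |7|->8.5, |7|->8.5, |8|->11, |3|->3
Step 3: Attach original signs; sum ranks with positive sign and with negative sign.
W+ = 5.5 + 2 + 5.5 + 8.5 = 21.5
W- = 4 + 8.5 + 1 + 8.5 + 8.5 + 11 + 3 = 44.5
(Check: W+ + W- = 66 should equal n(n+1)/2 = 66.)
Step 4: Test statistic W = min(W+, W-) = 21.5.
Step 5: Ties in |d|, so use the tie-corrected normal approximation.
        E[W] = n(n+1)/4 = 11*12/4 = 33.
        Tie groups: |d|=6 (t=2), |d|=7 (t=4); sum(t^3 - t) = 66.
        Var[W] = n(n+1)(2n+1)/24 - sum(t^3-t)/48 = 3036/24 - 66/48 = 125.125.
        z = (W - E[W]) / sqrt(Var[W]) = (21.5 - 33) / 11.1859 = -1.0281.
        Two-sided p = 2*Phi(z) = 0.303913.
Step 6: alpha = 0.05. fail to reject H0.

W+ = 21.5, W- = 44.5, W = min = 21.5, p = 0.303913, fail to reject H0.


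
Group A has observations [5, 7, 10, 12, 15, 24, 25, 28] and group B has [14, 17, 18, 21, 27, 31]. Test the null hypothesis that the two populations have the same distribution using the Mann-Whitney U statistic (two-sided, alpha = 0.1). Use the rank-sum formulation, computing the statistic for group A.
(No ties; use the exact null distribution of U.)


Step 1: Combine and sort all 14 observations; assign midranks.
sorted (value, group): (5,X), (7,X), (10,X), (12,X), (14,Y), (15,X), (17,Y), (18,Y), (21,Y), (24,X), (25,X), (27,Y), (28,X), (31,Y)
ranks: 5->1, 7->2, 10->3, 12->4, 14->5, 15->6, 17->7, 18->8, 21->9, 24->10, 25->11, 27->12, 28->13, 31->14
Step 2: Rank sum for X: R1 = 1 + 2 + 3 + 4 + 6 + 10 + 11 + 13 = 50.
Step 3: U_X = R1 - n1(n1+1)/2 = 50 - 8*9/2 = 50 - 36 = 14.
       U_Y = n1*n2 - U_X = 48 - 14 = 34.
Step 4: No ties, so the exact null distribution of U (based on enumerating the C(14,8) = 3003 equally likely rank assignments) gives the two-sided p-value.
Step 5: p-value = 0.228438; compare to alpha = 0.1. fail to reject H0.

U_X = 14, p = 0.228438, fail to reject H0 at alpha = 0.1.


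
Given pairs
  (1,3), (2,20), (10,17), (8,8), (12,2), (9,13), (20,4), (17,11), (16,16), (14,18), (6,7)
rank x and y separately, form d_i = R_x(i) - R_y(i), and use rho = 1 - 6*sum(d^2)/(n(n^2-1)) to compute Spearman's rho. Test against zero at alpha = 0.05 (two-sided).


Step 1: Rank x and y separately (midranks; no ties here).
rank(x): 1->1, 2->2, 10->6, 8->4, 12->7, 9->5, 20->11, 17->10, 16->9, 14->8, 6->3
rank(y): 3->2, 20->11, 17->9, 8->5, 2->1, 13->7, 4->3, 11->6, 16->8, 18->10, 7->4
Step 2: d_i = R_x(i) - R_y(i); compute d_i^2.
  (1-2)^2=1, (2-11)^2=81, (6-9)^2=9, (4-5)^2=1, (7-1)^2=36, (5-7)^2=4, (11-3)^2=64, (10-6)^2=16, (9-8)^2=1, (8-10)^2=4, (3-4)^2=1
sum(d^2) = 218.
Step 3: rho = 1 - 6*218 / (11*(11^2 - 1)) = 1 - 1308/1320 = 0.009091.
Step 4: Under H0, t = rho * sqrt((n-2)/(1-rho^2)) = 0.0273 ~ t(9).
Step 5: Two-sided p-value from the t-distribution with 9 df = 0.978837.
Step 6: alpha = 0.05. fail to reject H0.

rho = 0.0091, p = 0.978837, fail to reject H0 at alpha = 0.05.


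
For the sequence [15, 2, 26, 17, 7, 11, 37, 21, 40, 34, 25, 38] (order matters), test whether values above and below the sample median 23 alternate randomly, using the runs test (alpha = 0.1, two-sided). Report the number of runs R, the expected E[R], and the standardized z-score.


Step 1: Compute median = 23; label A = above, B = below.
Labels in order: BBABBBABAAAA  (n_A = 6, n_B = 6)
Step 2: Count runs R = 6.
Step 3: Under H0 (random ordering), E[R] = 2*n_A*n_B/(n_A+n_B) + 1 = 2*6*6/12 + 1 = 7.0000.
        Var[R] = 2*n_A*n_B*(2*n_A*n_B - n_A - n_B) / ((n_A+n_B)^2 * (n_A+n_B-1)) = 4320/1584 = 2.7273.
        SD[R] = 1.6514.
Step 4: Continuity-corrected z = (R + 0.5 - E[R]) / SD[R] = (6 + 0.5 - 7.0000) / 1.6514 = -0.3028.
Step 5: Two-sided p-value via normal approximation = 2*(1 - Phi(|z|)) = 0.762069.
Step 6: alpha = 0.1. fail to reject H0.

R = 6, z = -0.3028, p = 0.762069, fail to reject H0.


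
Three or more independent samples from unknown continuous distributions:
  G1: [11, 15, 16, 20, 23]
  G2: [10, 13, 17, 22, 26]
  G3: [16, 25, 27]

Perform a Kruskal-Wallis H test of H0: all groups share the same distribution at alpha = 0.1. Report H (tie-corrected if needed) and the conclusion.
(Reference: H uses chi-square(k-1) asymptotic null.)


Step 1: Combine all N = 13 observations and assign midranks.
sorted (value, group, rank): (10,G2,1), (11,G1,2), (13,G2,3), (15,G1,4), (16,G1,5.5), (16,G3,5.5), (17,G2,7), (20,G1,8), (22,G2,9), (23,G1,10), (25,G3,11), (26,G2,12), (27,G3,13)
Step 2: Sum ranks within each group.
R_1 = 29.5 (n_1 = 5)
R_2 = 32 (n_2 = 5)
R_3 = 29.5 (n_3 = 3)
Step 3: H = 12/(N(N+1)) * sum(R_i^2/n_i) - 3(N+1)
     = 12/(13*14) * (29.5^2/5 + 32^2/5 + 29.5^2/3) - 3*14
     = 0.065934 * 668.933 - 42
     = 2.105495.
Step 4: Ties present; correction factor C = 1 - 6/(13^3 - 13) = 0.997253. Corrected H = 2.105495 / 0.997253 = 2.111295.
Step 5: Under H0, H ~ chi^2(2); p-value = 0.347967.
Step 6: alpha = 0.1. fail to reject H0.

H = 2.1113, df = 2, p = 0.347967, fail to reject H0.


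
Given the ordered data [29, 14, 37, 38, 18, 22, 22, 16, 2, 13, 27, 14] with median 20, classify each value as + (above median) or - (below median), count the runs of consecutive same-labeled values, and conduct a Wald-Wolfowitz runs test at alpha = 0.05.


Step 1: Compute median = 20; label A = above, B = below.
Labels in order: ABAABAABBBAB  (n_A = 6, n_B = 6)
Step 2: Count runs R = 8.
Step 3: Under H0 (random ordering), E[R] = 2*n_A*n_B/(n_A+n_B) + 1 = 2*6*6/12 + 1 = 7.0000.
        Var[R] = 2*n_A*n_B*(2*n_A*n_B - n_A - n_B) / ((n_A+n_B)^2 * (n_A+n_B-1)) = 4320/1584 = 2.7273.
        SD[R] = 1.6514.
Step 4: Continuity-corrected z = (R - 0.5 - E[R]) / SD[R] = (8 - 0.5 - 7.0000) / 1.6514 = 0.3028.
Step 5: Two-sided p-value via normal approximation = 2*(1 - Phi(|z|)) = 0.762069.
Step 6: alpha = 0.05. fail to reject H0.

R = 8, z = 0.3028, p = 0.762069, fail to reject H0.


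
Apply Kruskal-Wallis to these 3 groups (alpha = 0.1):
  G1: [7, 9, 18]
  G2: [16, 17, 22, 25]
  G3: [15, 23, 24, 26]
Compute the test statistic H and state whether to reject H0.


Step 1: Combine all N = 11 observations and assign midranks.
sorted (value, group, rank): (7,G1,1), (9,G1,2), (15,G3,3), (16,G2,4), (17,G2,5), (18,G1,6), (22,G2,7), (23,G3,8), (24,G3,9), (25,G2,10), (26,G3,11)
Step 2: Sum ranks within each group.
R_1 = 9 (n_1 = 3)
R_2 = 26 (n_2 = 4)
R_3 = 31 (n_3 = 4)
Step 3: H = 12/(N(N+1)) * sum(R_i^2/n_i) - 3(N+1)
     = 12/(11*12) * (9^2/3 + 26^2/4 + 31^2/4) - 3*12
     = 0.090909 * 436.25 - 36
     = 3.659091.
Step 4: No ties, so H is used without correction.
Step 5: Under H0, H ~ chi^2(2); p-value = 0.160486.
Step 6: alpha = 0.1. fail to reject H0.

H = 3.6591, df = 2, p = 0.160486, fail to reject H0.


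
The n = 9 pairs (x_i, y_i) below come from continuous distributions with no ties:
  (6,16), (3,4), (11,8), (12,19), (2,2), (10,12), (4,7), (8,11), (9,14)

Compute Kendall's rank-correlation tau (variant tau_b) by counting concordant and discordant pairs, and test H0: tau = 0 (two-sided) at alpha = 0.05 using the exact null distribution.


Step 1: Enumerate the 36 unordered pairs (i,j) with i<j and classify each by sign(x_j-x_i) * sign(y_j-y_i).
  (1,2):dx=-3,dy=-12->C; (1,3):dx=+5,dy=-8->D; (1,4):dx=+6,dy=+3->C; (1,5):dx=-4,dy=-14->C
  (1,6):dx=+4,dy=-4->D; (1,7):dx=-2,dy=-9->C; (1,8):dx=+2,dy=-5->D; (1,9):dx=+3,dy=-2->D
  (2,3):dx=+8,dy=+4->C; (2,4):dx=+9,dy=+15->C; (2,5):dx=-1,dy=-2->C; (2,6):dx=+7,dy=+8->C
  (2,7):dx=+1,dy=+3->C; (2,8):dx=+5,dy=+7->C; (2,9):dx=+6,dy=+10->C; (3,4):dx=+1,dy=+11->C
  (3,5):dx=-9,dy=-6->C; (3,6):dx=-1,dy=+4->D; (3,7):dx=-7,dy=-1->C; (3,8):dx=-3,dy=+3->D
  (3,9):dx=-2,dy=+6->D; (4,5):dx=-10,dy=-17->C; (4,6):dx=-2,dy=-7->C; (4,7):dx=-8,dy=-12->C
  (4,8):dx=-4,dy=-8->C; (4,9):dx=-3,dy=-5->C; (5,6):dx=+8,dy=+10->C; (5,7):dx=+2,dy=+5->C
  (5,8):dx=+6,dy=+9->C; (5,9):dx=+7,dy=+12->C; (6,7):dx=-6,dy=-5->C; (6,8):dx=-2,dy=-1->C
  (6,9):dx=-1,dy=+2->D; (7,8):dx=+4,dy=+4->C; (7,9):dx=+5,dy=+7->C; (8,9):dx=+1,dy=+3->C
Step 2: C = 28, D = 8, total pairs = 36.
Step 3: tau = (C - D)/(n(n-1)/2) = (28 - 8)/36 = 0.555556.
Step 4: Exact two-sided p-value (enumerate n! = 362880 permutations of y under H0): p = 0.044615.
Step 5: alpha = 0.05. reject H0.

tau_b = 0.5556 (C=28, D=8), p = 0.044615, reject H0.


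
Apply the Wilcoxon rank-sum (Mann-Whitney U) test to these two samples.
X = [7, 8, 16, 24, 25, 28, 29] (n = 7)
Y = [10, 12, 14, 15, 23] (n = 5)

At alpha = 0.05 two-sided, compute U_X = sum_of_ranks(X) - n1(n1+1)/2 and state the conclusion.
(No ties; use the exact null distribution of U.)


Step 1: Combine and sort all 12 observations; assign midranks.
sorted (value, group): (7,X), (8,X), (10,Y), (12,Y), (14,Y), (15,Y), (16,X), (23,Y), (24,X), (25,X), (28,X), (29,X)
ranks: 7->1, 8->2, 10->3, 12->4, 14->5, 15->6, 16->7, 23->8, 24->9, 25->10, 28->11, 29->12
Step 2: Rank sum for X: R1 = 1 + 2 + 7 + 9 + 10 + 11 + 12 = 52.
Step 3: U_X = R1 - n1(n1+1)/2 = 52 - 7*8/2 = 52 - 28 = 24.
       U_Y = n1*n2 - U_X = 35 - 24 = 11.
Step 4: No ties, so the exact null distribution of U (based on enumerating the C(12,7) = 792 equally likely rank assignments) gives the two-sided p-value.
Step 5: p-value = 0.343434; compare to alpha = 0.05. fail to reject H0.

U_X = 24, p = 0.343434, fail to reject H0 at alpha = 0.05.


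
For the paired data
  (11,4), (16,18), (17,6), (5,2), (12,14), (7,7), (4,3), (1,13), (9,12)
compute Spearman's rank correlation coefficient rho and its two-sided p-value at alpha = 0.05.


Step 1: Rank x and y separately (midranks; no ties here).
rank(x): 11->6, 16->8, 17->9, 5->3, 12->7, 7->4, 4->2, 1->1, 9->5
rank(y): 4->3, 18->9, 6->4, 2->1, 14->8, 7->5, 3->2, 13->7, 12->6
Step 2: d_i = R_x(i) - R_y(i); compute d_i^2.
  (6-3)^2=9, (8-9)^2=1, (9-4)^2=25, (3-1)^2=4, (7-8)^2=1, (4-5)^2=1, (2-2)^2=0, (1-7)^2=36, (5-6)^2=1
sum(d^2) = 78.
Step 3: rho = 1 - 6*78 / (9*(9^2 - 1)) = 1 - 468/720 = 0.350000.
Step 4: Under H0, t = rho * sqrt((n-2)/(1-rho^2)) = 0.9885 ~ t(7).
Step 5: Two-sided p-value from the t-distribution with 7 df = 0.355820.
Step 6: alpha = 0.05. fail to reject H0.

rho = 0.3500, p = 0.355820, fail to reject H0 at alpha = 0.05.


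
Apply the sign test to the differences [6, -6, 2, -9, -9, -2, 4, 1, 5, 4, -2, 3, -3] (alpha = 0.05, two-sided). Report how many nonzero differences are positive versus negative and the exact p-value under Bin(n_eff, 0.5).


Step 1: Discard zero differences. Original n = 13; n_eff = number of nonzero differences = 13.
Nonzero differences (with sign): +6, -6, +2, -9, -9, -2, +4, +1, +5, +4, -2, +3, -3
Step 2: Count signs: positive = 7, negative = 6.
Step 3: Under H0: P(positive) = 0.5, so the number of positives S ~ Bin(13, 0.5).
Step 4: Two-sided exact p-value = sum of Bin(13,0.5) probabilities at or below the observed probability = 1.000000.
Step 5: alpha = 0.05. fail to reject H0.

n_eff = 13, pos = 7, neg = 6, p = 1.000000, fail to reject H0.


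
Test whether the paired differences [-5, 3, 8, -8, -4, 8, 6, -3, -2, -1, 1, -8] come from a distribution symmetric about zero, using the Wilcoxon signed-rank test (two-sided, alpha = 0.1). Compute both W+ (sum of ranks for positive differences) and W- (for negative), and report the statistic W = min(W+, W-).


Step 1: Drop any zero differences (none here) and take |d_i|.
|d| = [5, 3, 8, 8, 4, 8, 6, 3, 2, 1, 1, 8]
Step 2: Midrank |d_i| (ties get averaged ranks).
ranks: |5|->7, |3|->4.5, |8|->10.5, |8|->10.5, |4|->6, |8|->10.5, |6|->8, |3|->4.5, |2|->3, |1|->1.5, |1|->1.5, |8|->10.5
Step 3: Attach original signs; sum ranks with positive sign and with negative sign.
W+ = 4.5 + 10.5 + 10.5 + 8 + 1.5 = 35
W- = 7 + 10.5 + 6 + 4.5 + 3 + 1.5 + 10.5 = 43
(Check: W+ + W- = 78 should equal n(n+1)/2 = 78.)
Step 4: Test statistic W = min(W+, W-) = 35.
Step 5: Ties in |d|, so use the tie-corrected normal approximation.
        E[W] = n(n+1)/4 = 12*13/4 = 39.
        Tie groups: |d|=1 (t=2), |d|=3 (t=2), |d|=8 (t=4); sum(t^3 - t) = 72.
        Var[W] = n(n+1)(2n+1)/24 - sum(t^3-t)/48 = 3900/24 - 72/48 = 161.
        z = (W - E[W]) / sqrt(Var[W]) = (35 - 39) / 12.6886 = -0.3152.
        Two-sided p = 2*Phi(z) = 0.752576.
Step 6: alpha = 0.1. fail to reject H0.

W+ = 35, W- = 43, W = min = 35, p = 0.752576, fail to reject H0.


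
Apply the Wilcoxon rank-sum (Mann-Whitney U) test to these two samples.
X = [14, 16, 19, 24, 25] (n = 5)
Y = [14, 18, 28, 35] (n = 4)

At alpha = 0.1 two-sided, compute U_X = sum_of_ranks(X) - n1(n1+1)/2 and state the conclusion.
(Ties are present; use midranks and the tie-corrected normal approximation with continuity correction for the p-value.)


Step 1: Combine and sort all 9 observations; assign midranks.
sorted (value, group): (14,X), (14,Y), (16,X), (18,Y), (19,X), (24,X), (25,X), (28,Y), (35,Y)
ranks: 14->1.5, 14->1.5, 16->3, 18->4, 19->5, 24->6, 25->7, 28->8, 35->9
Step 2: Rank sum for X: R1 = 1.5 + 3 + 5 + 6 + 7 = 22.5.
Step 3: U_X = R1 - n1(n1+1)/2 = 22.5 - 5*6/2 = 22.5 - 15 = 7.5.
       U_Y = n1*n2 - U_X = 20 - 7.5 = 12.5.
Step 4: Ties are present, so use the tie-corrected normal approximation (with continuity correction) for the p-value.
Step 5: p-value = 0.622753; compare to alpha = 0.1. fail to reject H0.

U_X = 7.5, p = 0.622753, fail to reject H0 at alpha = 0.1.


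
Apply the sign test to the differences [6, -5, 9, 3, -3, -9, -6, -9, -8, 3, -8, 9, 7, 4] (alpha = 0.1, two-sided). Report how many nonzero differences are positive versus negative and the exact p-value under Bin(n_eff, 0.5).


Step 1: Discard zero differences. Original n = 14; n_eff = number of nonzero differences = 14.
Nonzero differences (with sign): +6, -5, +9, +3, -3, -9, -6, -9, -8, +3, -8, +9, +7, +4
Step 2: Count signs: positive = 7, negative = 7.
Step 3: Under H0: P(positive) = 0.5, so the number of positives S ~ Bin(14, 0.5).
Step 4: Two-sided exact p-value = sum of Bin(14,0.5) probabilities at or below the observed probability = 1.000000.
Step 5: alpha = 0.1. fail to reject H0.

n_eff = 14, pos = 7, neg = 7, p = 1.000000, fail to reject H0.


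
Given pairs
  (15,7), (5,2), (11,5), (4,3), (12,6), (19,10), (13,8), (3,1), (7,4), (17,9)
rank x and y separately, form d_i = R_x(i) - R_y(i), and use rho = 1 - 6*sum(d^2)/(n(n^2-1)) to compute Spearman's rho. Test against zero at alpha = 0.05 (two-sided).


Step 1: Rank x and y separately (midranks; no ties here).
rank(x): 15->8, 5->3, 11->5, 4->2, 12->6, 19->10, 13->7, 3->1, 7->4, 17->9
rank(y): 7->7, 2->2, 5->5, 3->3, 6->6, 10->10, 8->8, 1->1, 4->4, 9->9
Step 2: d_i = R_x(i) - R_y(i); compute d_i^2.
  (8-7)^2=1, (3-2)^2=1, (5-5)^2=0, (2-3)^2=1, (6-6)^2=0, (10-10)^2=0, (7-8)^2=1, (1-1)^2=0, (4-4)^2=0, (9-9)^2=0
sum(d^2) = 4.
Step 3: rho = 1 - 6*4 / (10*(10^2 - 1)) = 1 - 24/990 = 0.975758.
Step 4: Under H0, t = rho * sqrt((n-2)/(1-rho^2)) = 12.6105 ~ t(8).
Step 5: Two-sided p-value from the t-distribution with 8 df = 0.000001.
Step 6: alpha = 0.05. reject H0.

rho = 0.9758, p = 0.000001, reject H0 at alpha = 0.05.


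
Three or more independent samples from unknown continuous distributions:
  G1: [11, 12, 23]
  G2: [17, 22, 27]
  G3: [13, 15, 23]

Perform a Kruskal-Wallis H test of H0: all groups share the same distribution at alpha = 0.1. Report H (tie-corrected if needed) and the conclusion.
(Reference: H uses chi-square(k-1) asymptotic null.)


Step 1: Combine all N = 9 observations and assign midranks.
sorted (value, group, rank): (11,G1,1), (12,G1,2), (13,G3,3), (15,G3,4), (17,G2,5), (22,G2,6), (23,G1,7.5), (23,G3,7.5), (27,G2,9)
Step 2: Sum ranks within each group.
R_1 = 10.5 (n_1 = 3)
R_2 = 20 (n_2 = 3)
R_3 = 14.5 (n_3 = 3)
Step 3: H = 12/(N(N+1)) * sum(R_i^2/n_i) - 3(N+1)
     = 12/(9*10) * (10.5^2/3 + 20^2/3 + 14.5^2/3) - 3*10
     = 0.133333 * 240.167 - 30
     = 2.022222.
Step 4: Ties present; correction factor C = 1 - 6/(9^3 - 9) = 0.991667. Corrected H = 2.022222 / 0.991667 = 2.039216.
Step 5: Under H0, H ~ chi^2(2); p-value = 0.360736.
Step 6: alpha = 0.1. fail to reject H0.

H = 2.0392, df = 2, p = 0.360736, fail to reject H0.


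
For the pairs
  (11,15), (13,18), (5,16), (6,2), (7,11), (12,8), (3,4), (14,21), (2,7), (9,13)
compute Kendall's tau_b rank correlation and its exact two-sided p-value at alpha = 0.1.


Step 1: Enumerate the 45 unordered pairs (i,j) with i<j and classify each by sign(x_j-x_i) * sign(y_j-y_i).
  (1,2):dx=+2,dy=+3->C; (1,3):dx=-6,dy=+1->D; (1,4):dx=-5,dy=-13->C; (1,5):dx=-4,dy=-4->C
  (1,6):dx=+1,dy=-7->D; (1,7):dx=-8,dy=-11->C; (1,8):dx=+3,dy=+6->C; (1,9):dx=-9,dy=-8->C
  (1,10):dx=-2,dy=-2->C; (2,3):dx=-8,dy=-2->C; (2,4):dx=-7,dy=-16->C; (2,5):dx=-6,dy=-7->C
  (2,6):dx=-1,dy=-10->C; (2,7):dx=-10,dy=-14->C; (2,8):dx=+1,dy=+3->C; (2,9):dx=-11,dy=-11->C
  (2,10):dx=-4,dy=-5->C; (3,4):dx=+1,dy=-14->D; (3,5):dx=+2,dy=-5->D; (3,6):dx=+7,dy=-8->D
  (3,7):dx=-2,dy=-12->C; (3,8):dx=+9,dy=+5->C; (3,9):dx=-3,dy=-9->C; (3,10):dx=+4,dy=-3->D
  (4,5):dx=+1,dy=+9->C; (4,6):dx=+6,dy=+6->C; (4,7):dx=-3,dy=+2->D; (4,8):dx=+8,dy=+19->C
  (4,9):dx=-4,dy=+5->D; (4,10):dx=+3,dy=+11->C; (5,6):dx=+5,dy=-3->D; (5,7):dx=-4,dy=-7->C
  (5,8):dx=+7,dy=+10->C; (5,9):dx=-5,dy=-4->C; (5,10):dx=+2,dy=+2->C; (6,7):dx=-9,dy=-4->C
  (6,8):dx=+2,dy=+13->C; (6,9):dx=-10,dy=-1->C; (6,10):dx=-3,dy=+5->D; (7,8):dx=+11,dy=+17->C
  (7,9):dx=-1,dy=+3->D; (7,10):dx=+6,dy=+9->C; (8,9):dx=-12,dy=-14->C; (8,10):dx=-5,dy=-8->C
  (9,10):dx=+7,dy=+6->C
Step 2: C = 34, D = 11, total pairs = 45.
Step 3: tau = (C - D)/(n(n-1)/2) = (34 - 11)/45 = 0.511111.
Step 4: Exact two-sided p-value (enumerate n! = 3628800 permutations of y under H0): p = 0.046623.
Step 5: alpha = 0.1. reject H0.

tau_b = 0.5111 (C=34, D=11), p = 0.046623, reject H0.


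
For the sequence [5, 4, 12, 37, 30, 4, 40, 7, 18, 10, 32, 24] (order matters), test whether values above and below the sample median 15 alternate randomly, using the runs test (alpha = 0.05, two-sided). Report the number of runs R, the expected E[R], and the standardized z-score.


Step 1: Compute median = 15; label A = above, B = below.
Labels in order: BBBAABABABAA  (n_A = 6, n_B = 6)
Step 2: Count runs R = 8.
Step 3: Under H0 (random ordering), E[R] = 2*n_A*n_B/(n_A+n_B) + 1 = 2*6*6/12 + 1 = 7.0000.
        Var[R] = 2*n_A*n_B*(2*n_A*n_B - n_A - n_B) / ((n_A+n_B)^2 * (n_A+n_B-1)) = 4320/1584 = 2.7273.
        SD[R] = 1.6514.
Step 4: Continuity-corrected z = (R - 0.5 - E[R]) / SD[R] = (8 - 0.5 - 7.0000) / 1.6514 = 0.3028.
Step 5: Two-sided p-value via normal approximation = 2*(1 - Phi(|z|)) = 0.762069.
Step 6: alpha = 0.05. fail to reject H0.

R = 8, z = 0.3028, p = 0.762069, fail to reject H0.


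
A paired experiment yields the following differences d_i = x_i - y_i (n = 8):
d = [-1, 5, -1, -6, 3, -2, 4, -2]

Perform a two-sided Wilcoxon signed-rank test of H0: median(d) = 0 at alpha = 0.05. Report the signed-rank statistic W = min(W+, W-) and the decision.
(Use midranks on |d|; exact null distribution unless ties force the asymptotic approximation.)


Step 1: Drop any zero differences (none here) and take |d_i|.
|d| = [1, 5, 1, 6, 3, 2, 4, 2]
Step 2: Midrank |d_i| (ties get averaged ranks).
ranks: |1|->1.5, |5|->7, |1|->1.5, |6|->8, |3|->5, |2|->3.5, |4|->6, |2|->3.5
Step 3: Attach original signs; sum ranks with positive sign and with negative sign.
W+ = 7 + 5 + 6 = 18
W- = 1.5 + 1.5 + 8 + 3.5 + 3.5 = 18
(Check: W+ + W- = 36 should equal n(n+1)/2 = 36.)
Step 4: Test statistic W = min(W+, W-) = 18.
Step 5: Ties in |d|, so use the tie-corrected normal approximation.
        E[W] = n(n+1)/4 = 8*9/4 = 18.
        Tie groups: |d|=1 (t=2), |d|=2 (t=2); sum(t^3 - t) = 12.
        Var[W] = n(n+1)(2n+1)/24 - sum(t^3-t)/48 = 1224/24 - 12/48 = 50.75.
        z = (W - E[W]) / sqrt(Var[W]) = (18 - 18) / 7.1239 = 0.0000.
        Two-sided p = 2*Phi(z) = 1.000000.
Step 6: alpha = 0.05. fail to reject H0.

W+ = 18, W- = 18, W = min = 18, p = 1.000000, fail to reject H0.


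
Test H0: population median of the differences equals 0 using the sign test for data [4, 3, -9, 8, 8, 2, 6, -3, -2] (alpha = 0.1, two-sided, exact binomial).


Step 1: Discard zero differences. Original n = 9; n_eff = number of nonzero differences = 9.
Nonzero differences (with sign): +4, +3, -9, +8, +8, +2, +6, -3, -2
Step 2: Count signs: positive = 6, negative = 3.
Step 3: Under H0: P(positive) = 0.5, so the number of positives S ~ Bin(9, 0.5).
Step 4: Two-sided exact p-value = sum of Bin(9,0.5) probabilities at or below the observed probability = 0.507812.
Step 5: alpha = 0.1. fail to reject H0.

n_eff = 9, pos = 6, neg = 3, p = 0.507812, fail to reject H0.


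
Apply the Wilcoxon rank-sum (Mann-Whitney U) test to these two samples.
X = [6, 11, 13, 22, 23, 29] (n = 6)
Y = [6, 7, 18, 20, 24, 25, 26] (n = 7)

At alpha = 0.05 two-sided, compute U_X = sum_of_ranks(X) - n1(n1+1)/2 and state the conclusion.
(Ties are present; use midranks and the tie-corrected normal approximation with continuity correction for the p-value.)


Step 1: Combine and sort all 13 observations; assign midranks.
sorted (value, group): (6,X), (6,Y), (7,Y), (11,X), (13,X), (18,Y), (20,Y), (22,X), (23,X), (24,Y), (25,Y), (26,Y), (29,X)
ranks: 6->1.5, 6->1.5, 7->3, 11->4, 13->5, 18->6, 20->7, 22->8, 23->9, 24->10, 25->11, 26->12, 29->13
Step 2: Rank sum for X: R1 = 1.5 + 4 + 5 + 8 + 9 + 13 = 40.5.
Step 3: U_X = R1 - n1(n1+1)/2 = 40.5 - 6*7/2 = 40.5 - 21 = 19.5.
       U_Y = n1*n2 - U_X = 42 - 19.5 = 22.5.
Step 4: Ties are present, so use the tie-corrected normal approximation (with continuity correction) for the p-value.
Step 5: p-value = 0.886248; compare to alpha = 0.05. fail to reject H0.

U_X = 19.5, p = 0.886248, fail to reject H0 at alpha = 0.05.


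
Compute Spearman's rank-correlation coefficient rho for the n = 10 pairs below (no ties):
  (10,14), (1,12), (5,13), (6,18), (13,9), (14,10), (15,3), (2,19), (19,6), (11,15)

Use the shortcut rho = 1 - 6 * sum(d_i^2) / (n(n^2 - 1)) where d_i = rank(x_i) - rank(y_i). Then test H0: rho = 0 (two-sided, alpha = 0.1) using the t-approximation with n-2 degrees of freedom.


Step 1: Rank x and y separately (midranks; no ties here).
rank(x): 10->5, 1->1, 5->3, 6->4, 13->7, 14->8, 15->9, 2->2, 19->10, 11->6
rank(y): 14->7, 12->5, 13->6, 18->9, 9->3, 10->4, 3->1, 19->10, 6->2, 15->8
Step 2: d_i = R_x(i) - R_y(i); compute d_i^2.
  (5-7)^2=4, (1-5)^2=16, (3-6)^2=9, (4-9)^2=25, (7-3)^2=16, (8-4)^2=16, (9-1)^2=64, (2-10)^2=64, (10-2)^2=64, (6-8)^2=4
sum(d^2) = 282.
Step 3: rho = 1 - 6*282 / (10*(10^2 - 1)) = 1 - 1692/990 = -0.709091.
Step 4: Under H0, t = rho * sqrt((n-2)/(1-rho^2)) = -2.8444 ~ t(8).
Step 5: Two-sided p-value from the t-distribution with 8 df = 0.021666.
Step 6: alpha = 0.1. reject H0.

rho = -0.7091, p = 0.021666, reject H0 at alpha = 0.1.


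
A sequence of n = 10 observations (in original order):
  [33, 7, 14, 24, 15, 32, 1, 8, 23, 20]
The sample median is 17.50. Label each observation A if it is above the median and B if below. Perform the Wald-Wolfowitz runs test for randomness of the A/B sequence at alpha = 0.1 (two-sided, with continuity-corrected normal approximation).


Step 1: Compute median = 17.50; label A = above, B = below.
Labels in order: ABBABABBAA  (n_A = 5, n_B = 5)
Step 2: Count runs R = 7.
Step 3: Under H0 (random ordering), E[R] = 2*n_A*n_B/(n_A+n_B) + 1 = 2*5*5/10 + 1 = 6.0000.
        Var[R] = 2*n_A*n_B*(2*n_A*n_B - n_A - n_B) / ((n_A+n_B)^2 * (n_A+n_B-1)) = 2000/900 = 2.2222.
        SD[R] = 1.4907.
Step 4: Continuity-corrected z = (R - 0.5 - E[R]) / SD[R] = (7 - 0.5 - 6.0000) / 1.4907 = 0.3354.
Step 5: Two-sided p-value via normal approximation = 2*(1 - Phi(|z|)) = 0.737316.
Step 6: alpha = 0.1. fail to reject H0.

R = 7, z = 0.3354, p = 0.737316, fail to reject H0.


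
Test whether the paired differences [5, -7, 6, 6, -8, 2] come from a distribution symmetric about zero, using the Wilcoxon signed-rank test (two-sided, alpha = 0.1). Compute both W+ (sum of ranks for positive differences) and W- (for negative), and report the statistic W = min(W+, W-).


Step 1: Drop any zero differences (none here) and take |d_i|.
|d| = [5, 7, 6, 6, 8, 2]
Step 2: Midrank |d_i| (ties get averaged ranks).
ranks: |5|->2, |7|->5, |6|->3.5, |6|->3.5, |8|->6, |2|->1
Step 3: Attach original signs; sum ranks with positive sign and with negative sign.
W+ = 2 + 3.5 + 3.5 + 1 = 10
W- = 5 + 6 = 11
(Check: W+ + W- = 21 should equal n(n+1)/2 = 21.)
Step 4: Test statistic W = min(W+, W-) = 10.
Step 5: Ties in |d|, so use the tie-corrected normal approximation.
        E[W] = n(n+1)/4 = 6*7/4 = 10.5.
        Tie groups: |d|=6 (t=2); sum(t^3 - t) = 6.
        Var[W] = n(n+1)(2n+1)/24 - sum(t^3-t)/48 = 546/24 - 6/48 = 22.625.
        z = (W - E[W]) / sqrt(Var[W]) = (10 - 10.5) / 4.7566 = -0.1051.
        Two-sided p = 2*Phi(z) = 0.916282.
Step 6: alpha = 0.1. fail to reject H0.

W+ = 10, W- = 11, W = min = 10, p = 0.916282, fail to reject H0.


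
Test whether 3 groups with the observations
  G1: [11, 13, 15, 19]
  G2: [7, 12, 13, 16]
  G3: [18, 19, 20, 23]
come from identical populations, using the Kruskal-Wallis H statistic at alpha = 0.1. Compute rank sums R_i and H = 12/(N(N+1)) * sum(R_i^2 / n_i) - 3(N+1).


Step 1: Combine all N = 12 observations and assign midranks.
sorted (value, group, rank): (7,G2,1), (11,G1,2), (12,G2,3), (13,G1,4.5), (13,G2,4.5), (15,G1,6), (16,G2,7), (18,G3,8), (19,G1,9.5), (19,G3,9.5), (20,G3,11), (23,G3,12)
Step 2: Sum ranks within each group.
R_1 = 22 (n_1 = 4)
R_2 = 15.5 (n_2 = 4)
R_3 = 40.5 (n_3 = 4)
Step 3: H = 12/(N(N+1)) * sum(R_i^2/n_i) - 3(N+1)
     = 12/(12*13) * (22^2/4 + 15.5^2/4 + 40.5^2/4) - 3*13
     = 0.076923 * 591.125 - 39
     = 6.471154.
Step 4: Ties present; correction factor C = 1 - 12/(12^3 - 12) = 0.993007. Corrected H = 6.471154 / 0.993007 = 6.516725.
Step 5: Under H0, H ~ chi^2(2); p-value = 0.038451.
Step 6: alpha = 0.1. reject H0.

H = 6.5167, df = 2, p = 0.038451, reject H0.


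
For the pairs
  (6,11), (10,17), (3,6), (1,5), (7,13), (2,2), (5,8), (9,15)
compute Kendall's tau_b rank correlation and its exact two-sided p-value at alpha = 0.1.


Step 1: Enumerate the 28 unordered pairs (i,j) with i<j and classify each by sign(x_j-x_i) * sign(y_j-y_i).
  (1,2):dx=+4,dy=+6->C; (1,3):dx=-3,dy=-5->C; (1,4):dx=-5,dy=-6->C; (1,5):dx=+1,dy=+2->C
  (1,6):dx=-4,dy=-9->C; (1,7):dx=-1,dy=-3->C; (1,8):dx=+3,dy=+4->C; (2,3):dx=-7,dy=-11->C
  (2,4):dx=-9,dy=-12->C; (2,5):dx=-3,dy=-4->C; (2,6):dx=-8,dy=-15->C; (2,7):dx=-5,dy=-9->C
  (2,8):dx=-1,dy=-2->C; (3,4):dx=-2,dy=-1->C; (3,5):dx=+4,dy=+7->C; (3,6):dx=-1,dy=-4->C
  (3,7):dx=+2,dy=+2->C; (3,8):dx=+6,dy=+9->C; (4,5):dx=+6,dy=+8->C; (4,6):dx=+1,dy=-3->D
  (4,7):dx=+4,dy=+3->C; (4,8):dx=+8,dy=+10->C; (5,6):dx=-5,dy=-11->C; (5,7):dx=-2,dy=-5->C
  (5,8):dx=+2,dy=+2->C; (6,7):dx=+3,dy=+6->C; (6,8):dx=+7,dy=+13->C; (7,8):dx=+4,dy=+7->C
Step 2: C = 27, D = 1, total pairs = 28.
Step 3: tau = (C - D)/(n(n-1)/2) = (27 - 1)/28 = 0.928571.
Step 4: Exact two-sided p-value (enumerate n! = 40320 permutations of y under H0): p = 0.000397.
Step 5: alpha = 0.1. reject H0.

tau_b = 0.9286 (C=27, D=1), p = 0.000397, reject H0.


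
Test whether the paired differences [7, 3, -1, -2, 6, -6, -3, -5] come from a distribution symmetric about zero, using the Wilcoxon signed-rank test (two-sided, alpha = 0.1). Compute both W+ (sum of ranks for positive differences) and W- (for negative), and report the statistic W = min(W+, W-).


Step 1: Drop any zero differences (none here) and take |d_i|.
|d| = [7, 3, 1, 2, 6, 6, 3, 5]
Step 2: Midrank |d_i| (ties get averaged ranks).
ranks: |7|->8, |3|->3.5, |1|->1, |2|->2, |6|->6.5, |6|->6.5, |3|->3.5, |5|->5
Step 3: Attach original signs; sum ranks with positive sign and with negative sign.
W+ = 8 + 3.5 + 6.5 = 18
W- = 1 + 2 + 6.5 + 3.5 + 5 = 18
(Check: W+ + W- = 36 should equal n(n+1)/2 = 36.)
Step 4: Test statistic W = min(W+, W-) = 18.
Step 5: Ties in |d|, so use the tie-corrected normal approximation.
        E[W] = n(n+1)/4 = 8*9/4 = 18.
        Tie groups: |d|=3 (t=2), |d|=6 (t=2); sum(t^3 - t) = 12.
        Var[W] = n(n+1)(2n+1)/24 - sum(t^3-t)/48 = 1224/24 - 12/48 = 50.75.
        z = (W - E[W]) / sqrt(Var[W]) = (18 - 18) / 7.1239 = 0.0000.
        Two-sided p = 2*Phi(z) = 1.000000.
Step 6: alpha = 0.1. fail to reject H0.

W+ = 18, W- = 18, W = min = 18, p = 1.000000, fail to reject H0.


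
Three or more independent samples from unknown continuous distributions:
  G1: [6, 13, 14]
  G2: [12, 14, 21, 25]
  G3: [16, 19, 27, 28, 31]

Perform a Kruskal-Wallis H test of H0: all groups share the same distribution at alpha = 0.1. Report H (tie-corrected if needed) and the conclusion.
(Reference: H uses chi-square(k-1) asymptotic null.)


Step 1: Combine all N = 12 observations and assign midranks.
sorted (value, group, rank): (6,G1,1), (12,G2,2), (13,G1,3), (14,G1,4.5), (14,G2,4.5), (16,G3,6), (19,G3,7), (21,G2,8), (25,G2,9), (27,G3,10), (28,G3,11), (31,G3,12)
Step 2: Sum ranks within each group.
R_1 = 8.5 (n_1 = 3)
R_2 = 23.5 (n_2 = 4)
R_3 = 46 (n_3 = 5)
Step 3: H = 12/(N(N+1)) * sum(R_i^2/n_i) - 3(N+1)
     = 12/(12*13) * (8.5^2/3 + 23.5^2/4 + 46^2/5) - 3*13
     = 0.076923 * 585.346 - 39
     = 6.026603.
Step 4: Ties present; correction factor C = 1 - 6/(12^3 - 12) = 0.996503. Corrected H = 6.026603 / 0.996503 = 6.047749.
Step 5: Under H0, H ~ chi^2(2); p-value = 0.048613.
Step 6: alpha = 0.1. reject H0.

H = 6.0477, df = 2, p = 0.048613, reject H0.
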